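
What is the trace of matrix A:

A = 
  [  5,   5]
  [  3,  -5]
0

tr(A) = 5 + -5 = 0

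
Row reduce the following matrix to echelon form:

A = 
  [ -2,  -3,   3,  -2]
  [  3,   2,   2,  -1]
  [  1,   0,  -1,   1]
Row operations:
R2 → R2 + (3/2)·R1
R3 → R3 + (1/2)·R1
R3 → R3 - (3/5)·R2

Resulting echelon form:
REF = 
  [   -2,    -3,     3,    -2]
  [    0,  -5/2,  13/2,    -4]
  [    0,     0, -17/5,  12/5]

Rank = 3 (number of non-zero pivot rows).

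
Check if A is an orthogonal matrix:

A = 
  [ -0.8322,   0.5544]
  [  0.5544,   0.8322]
Yes

AᵀA = 
  [  0.9999,   0]
  [  0,   0.9999]
≈ I (equal to I up to the 4-dp rounding of the entries)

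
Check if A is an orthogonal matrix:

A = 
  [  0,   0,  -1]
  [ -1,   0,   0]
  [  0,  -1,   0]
Yes

AᵀA = 
  [  1,   0,   0]
  [  0,   1,   0]
  [  0,   0,   1]
= I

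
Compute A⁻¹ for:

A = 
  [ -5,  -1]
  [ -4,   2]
det(A) = (-5)(2) - (-1)(-4) = -14
For a 2×2 matrix, A⁻¹ = (1/det(A)) · [[d, -b], [-c, a]]
    = (-1/14) · [[2, 1], [4, -5]]

A⁻¹ = 
  [ -1/7, -1/14]
  [ -2/7,  5/14]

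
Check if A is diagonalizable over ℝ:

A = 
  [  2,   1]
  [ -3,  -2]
Yes

tr(A) = 0, det(A) = -1
Characteristic polynomial: λ² - tr(A)λ + det(A) = λ² - 1
λ² - 1 = (λ + 1)(λ - 1)
Eigenvalues: 1, -1
λ=-1: alg. mult. = 1, geom. mult. = 2 - rank(A - (-1)I) = 2 - 1 = 1
λ=1: alg. mult. = 1, geom. mult. = 2 - rank(A - (1)I) = 2 - 1 = 1
Sum of geometric multiplicities equals n, so A has n independent eigenvectors.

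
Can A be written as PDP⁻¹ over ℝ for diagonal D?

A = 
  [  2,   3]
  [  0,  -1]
Yes

tr(A) = 1, det(A) = -2
Characteristic polynomial: λ² - tr(A)λ + det(A) = λ² - λ - 2
λ² - λ - 2 = (λ + 1)(λ - 2)
Eigenvalues: 2, -1
λ=-1: alg. mult. = 1, geom. mult. = 2 - rank(A - (-1)I) = 2 - 1 = 1
λ=2: alg. mult. = 1, geom. mult. = 2 - rank(A - (2)I) = 2 - 1 = 1
Sum of geometric multiplicities equals n, so A has n independent eigenvectors.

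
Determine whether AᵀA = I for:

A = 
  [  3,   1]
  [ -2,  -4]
No

AᵀA = 
  [ 13,  11]
  [ 11,  17]
≠ I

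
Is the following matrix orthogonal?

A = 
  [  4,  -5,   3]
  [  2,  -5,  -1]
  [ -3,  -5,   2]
No

AᵀA = 
  [ 29, -15,   4]
  [-15,  75, -20]
  [  4, -20,  14]
≠ I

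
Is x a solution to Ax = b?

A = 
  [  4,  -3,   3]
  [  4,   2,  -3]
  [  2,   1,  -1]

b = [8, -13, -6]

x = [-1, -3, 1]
Yes

Ax = [8, -13, -6] = b ✓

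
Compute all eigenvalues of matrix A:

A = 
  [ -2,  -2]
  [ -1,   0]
λ = -1 + √3, -1 - √3  (≈ 0.7321, -2.732)

tr(A) = -2, det(A) = -2
Characteristic polynomial: λ² - tr(A)λ + det(A) = λ² + 2λ - 2
λ² + 2λ - 2 = 0  ⇒  λ = (-2 ± √((2)² - 4·(-2)))/2 = (-2 ± √(12))/2
  = -1 + √3,  -1 - √3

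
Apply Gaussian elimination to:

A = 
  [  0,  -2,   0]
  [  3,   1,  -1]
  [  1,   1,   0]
Row operations:
Swap R1 ↔ R2
R3 → R3 - (1/3)·R1
R3 → R3 + (1/3)·R2

Resulting echelon form:
REF = 
  [  3,   1,  -1]
  [  0,  -2,   0]
  [  0,   0, 1/3]

Rank = 3 (number of non-zero pivot rows).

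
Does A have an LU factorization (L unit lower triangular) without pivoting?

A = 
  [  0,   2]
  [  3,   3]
No.
A[1,1] = 0 but A[2,1] = 3 ≠ 0. Any LU with L unit lower triangular has (LU)[1,1] = U[1,1] and (LU)[2,1] = L[2,1]·U[1,1]; matching A forces U[1,1] = 0, which then forces (LU)[2,1] = 0 ≠ 3. A row swap (pivoting) is required.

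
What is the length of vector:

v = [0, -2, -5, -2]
5.745

||v||₂ = √((0)² + (-2)² + (-5)² + (-2)²) = √33 = 5.745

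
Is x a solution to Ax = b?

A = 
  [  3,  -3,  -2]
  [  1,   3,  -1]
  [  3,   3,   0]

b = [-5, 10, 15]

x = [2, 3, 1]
Yes

Ax = [-5, 10, 15] = b ✓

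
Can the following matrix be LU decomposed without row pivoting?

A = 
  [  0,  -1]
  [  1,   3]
No.
A[1,1] = 0 but A[2,1] = 1 ≠ 0. Any LU with L unit lower triangular has (LU)[1,1] = U[1,1] and (LU)[2,1] = L[2,1]·U[1,1]; matching A forces U[1,1] = 0, which then forces (LU)[2,1] = 0 ≠ 1. A row swap (pivoting) is required.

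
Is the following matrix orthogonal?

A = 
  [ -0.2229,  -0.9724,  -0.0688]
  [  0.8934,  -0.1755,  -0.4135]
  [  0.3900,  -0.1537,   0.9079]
Yes

AᵀA = 
  [  0.9999,   0,   0]
  [  0,   1,  -0.0001]
  [  0,  -0.0001,   1]
≈ I (equal to I up to the 4-dp rounding of the entries)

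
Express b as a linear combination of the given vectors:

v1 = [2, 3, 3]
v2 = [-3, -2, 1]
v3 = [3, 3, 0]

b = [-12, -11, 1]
c1 = 0, c2 = 1, c3 = -3

b = 0·v1 + 1·v2 + -3·v3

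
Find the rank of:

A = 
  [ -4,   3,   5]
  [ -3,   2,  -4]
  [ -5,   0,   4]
rank(A) = 3

Row reduce:
R2 → R2 - (3/4)·R1
R3 → R3 - (5/4)·R1
R3 → R3 - (15)·R2
REF = 
  [   -4,     3,     5]
  [    0,  -1/4, -31/4]
  [    0,     0,   114]
Pivot columns: 1, 2, 3 → 3 pivots.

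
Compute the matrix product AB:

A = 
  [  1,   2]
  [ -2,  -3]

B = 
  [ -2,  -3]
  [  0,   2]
A is 2×2 and B is 2×2, so AB is 2×2. Each entry is (row of A)·(column of B):
AB[1,1] = (1)(-2) + (2)(0) = -2
AB[1,2] = (1)(-3) + (2)(2) = 1
AB[2,1] = (-2)(-2) + (-3)(0) = 4
AB[2,2] = (-2)(-3) + (-3)(2) = 0

AB = 
  [ -2,   1]
  [  4,   0]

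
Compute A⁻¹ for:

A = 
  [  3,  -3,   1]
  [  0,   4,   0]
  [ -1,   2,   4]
det(A) = (3)·((4)(4) - (0)(2)) - (-3)·((0)(4) - (0)(-1)) + (1)·((0)(2) - (4)(-1))
  = (3)(16) - (-3)(0) + (1)(4)
  = 52
det(A) = 52 ≠ 0, so A is invertible.

Cofactors Cᵢⱼ = (-1)ⁱ⁺ʲ·Mᵢⱼ:
C = 
  [ 16,   0,   4]
  [ 14,  13,  -3]
  [ -4,   0,  12]

adj(A) = Cᵀ:
adj(A) = 
  [ 16,  14,  -4]
  [  0,  13,   0]
  [  4,  -3,  12]

A⁻¹ = (1/52) · adj(A):
A⁻¹ = 
  [ 4/13,  7/26, -1/13]
  [    0,   1/4,     0]
  [ 1/13, -3/52,  3/13]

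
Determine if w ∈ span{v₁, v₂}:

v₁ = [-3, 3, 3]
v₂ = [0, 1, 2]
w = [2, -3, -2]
No

Form the augmented matrix and row-reduce:
[v₁|v₂|w] = 
  [ -3,   0,   2]
  [  3,   1,  -3]
  [  3,   2,  -2]
R2 → R2 + (1)·R1
R3 → R3 + (1)·R1
R3 → R3 - (2)·R2
REF = 
  [ -3,   0,   2]
  [  0,   1,  -1]
  [  0,   0,   2]

Row 3 reads [0 0 | 2], i.e. 0 = 2, so the system is inconsistent and w ∉ span{v₁, v₂}.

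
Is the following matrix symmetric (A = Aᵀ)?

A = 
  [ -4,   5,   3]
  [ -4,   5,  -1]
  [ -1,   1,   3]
No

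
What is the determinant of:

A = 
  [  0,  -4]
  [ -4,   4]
For a 2×2 matrix, det = ad - bc = (0)(4) - (-4)(-4) = -16

det(A) = -16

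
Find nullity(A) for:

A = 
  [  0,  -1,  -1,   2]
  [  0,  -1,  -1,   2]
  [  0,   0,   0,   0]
nullity(A) = 3

Row reduce:
R2 → R2 - (1)·R1
REF = 
  [  0,  -1,  -1,   2]
  [  0,   0,   0,   0]
  [  0,   0,   0,   0]
Pivot columns: 2 → 1 pivot.
rank(A) = 1, so nullity(A) = 4 - 1 = 3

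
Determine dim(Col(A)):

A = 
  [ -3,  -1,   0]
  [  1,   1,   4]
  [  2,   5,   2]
dim(Col(A)) = 3

Row reduce:
R2 → R2 + (1/3)·R1
R3 → R3 + (2/3)·R1
R3 → R3 - (13/2)·R2
REF = 
  [ -3,  -1,   0]
  [  0, 2/3,   4]
  [  0,   0, -24]
Pivot columns: 1, 2, 3 → 3 pivots.
dim(Col(A)) = number of pivot columns = 3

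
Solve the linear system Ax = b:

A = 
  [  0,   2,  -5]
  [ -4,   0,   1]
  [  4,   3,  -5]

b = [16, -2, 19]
Row reduce the augmented matrix [A|b]:
Swap R1 ↔ R2
R3 → R3 + (1)·R1
R3 → R3 - (3/2)·R2
REF = 
  [ -4,   0,   1,  -2]
  [  0,   2,  -5,  16]
  [  0,   0, 7/2,  -7]

Back-substitution:
x₃ = (-7) / (7/2) = -2
x₂ = (16 - (-5)(-2)) / 2 = 3
x₁ = (-2 - (0)(3) - (1)(-2)) / (-4) = 0

x = [0, 3, -2]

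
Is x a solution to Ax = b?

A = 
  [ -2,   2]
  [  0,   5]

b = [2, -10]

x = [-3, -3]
No

Ax = [0, -15] ≠ b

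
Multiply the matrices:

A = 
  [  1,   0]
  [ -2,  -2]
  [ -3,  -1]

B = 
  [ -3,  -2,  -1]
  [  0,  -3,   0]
AB = 
  [ -3,  -2,  -1]
  [  6,  10,   2]
  [  9,   9,   3]

A is 3×2 and B is 2×3, so AB is 3×3. Each entry is (row of A)·(column of B):
AB[1,1] = (1)(-3) + (0)(0) = -3
AB[1,2] = (1)(-2) + (0)(-3) = -2
AB[1,3] = (1)(-1) + (0)(0) = -1
AB[2,1] = (-2)(-3) + (-2)(0) = 6
AB[2,2] = (-2)(-2) + (-2)(-3) = 10
AB[2,3] = (-2)(-1) + (-2)(0) = 2
AB[3,1] = (-3)(-3) + (-1)(0) = 9
AB[3,2] = (-3)(-2) + (-1)(-3) = 9
AB[3,3] = (-3)(-1) + (-1)(0) = 3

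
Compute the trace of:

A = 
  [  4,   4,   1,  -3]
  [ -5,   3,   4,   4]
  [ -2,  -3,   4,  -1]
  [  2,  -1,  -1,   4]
15

tr(A) = 4 + 3 + 4 + 4 = 15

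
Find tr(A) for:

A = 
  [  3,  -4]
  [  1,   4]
7

tr(A) = 3 + 4 = 7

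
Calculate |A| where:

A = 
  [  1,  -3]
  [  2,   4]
For a 2×2 matrix, det = ad - bc = (1)(4) - (-3)(2) = 10

det(A) = 10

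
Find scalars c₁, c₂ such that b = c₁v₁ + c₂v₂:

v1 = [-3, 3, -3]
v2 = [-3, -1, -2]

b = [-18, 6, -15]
c1 = 3, c2 = 3

b = 3·v1 + 3·v2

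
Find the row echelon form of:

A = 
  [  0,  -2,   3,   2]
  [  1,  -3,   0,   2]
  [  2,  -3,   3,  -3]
Row operations:
Swap R1 ↔ R2
R3 → R3 - (2)·R1
R3 → R3 + (3/2)·R2

Resulting echelon form:
REF = 
  [   1,   -3,    0,    2]
  [   0,   -2,    3,    2]
  [   0,    0, 15/2,   -4]

Rank = 3 (number of non-zero pivot rows).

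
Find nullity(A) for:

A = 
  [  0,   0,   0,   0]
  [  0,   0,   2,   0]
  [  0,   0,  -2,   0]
nullity(A) = 3

Row reduce:
Swap R1 ↔ R2
R3 → R3 + (1)·R1
REF = 
  [  0,   0,   2,   0]
  [  0,   0,   0,   0]
  [  0,   0,   0,   0]
Pivot columns: 3 → 1 pivot.
rank(A) = 1, so nullity(A) = 4 - 1 = 3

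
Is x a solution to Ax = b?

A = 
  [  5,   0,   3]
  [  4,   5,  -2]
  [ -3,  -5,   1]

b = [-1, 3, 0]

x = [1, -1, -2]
Yes

Ax = [-1, 3, 0] = b ✓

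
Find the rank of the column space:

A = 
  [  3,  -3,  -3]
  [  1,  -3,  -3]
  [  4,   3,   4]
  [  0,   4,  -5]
Row reduce:
R2 → R2 - (1/3)·R1
R3 → R3 - (4/3)·R1
R3 → R3 + (7/2)·R2
R4 → R4 + (2)·R2
R4 → R4 + (9)·R3
REF = 
  [  3,  -3,  -3]
  [  0,  -2,  -2]
  [  0,   0,   1]
  [  0,   0,   0]
Pivot columns: 1, 2, 3 → 3 pivots.
dim(Col(A)) = number of pivot columns = 3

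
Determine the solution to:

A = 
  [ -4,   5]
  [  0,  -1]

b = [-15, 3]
x = [0, -3]

Row reduce the augmented matrix [A|b]:
(already in echelon form)
REF = 
  [ -4,   5, -15]
  [  0,  -1,   3]

Back-substitution:
x₂ = 3 / (-1) = -3
x₁ = (-15 - (5)(-3)) / (-4) = 0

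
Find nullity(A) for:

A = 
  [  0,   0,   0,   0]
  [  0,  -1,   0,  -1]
nullity(A) = 3

Row reduce:
Swap R1 ↔ R2
REF = 
  [  0,  -1,   0,  -1]
  [  0,   0,   0,   0]
Pivot columns: 2 → 1 pivot.
rank(A) = 1, so nullity(A) = 4 - 1 = 3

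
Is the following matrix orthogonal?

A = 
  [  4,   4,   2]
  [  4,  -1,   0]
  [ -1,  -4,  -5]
No

AᵀA = 
  [ 33,  16,  13]
  [ 16,  33,  28]
  [ 13,  28,  29]
≠ I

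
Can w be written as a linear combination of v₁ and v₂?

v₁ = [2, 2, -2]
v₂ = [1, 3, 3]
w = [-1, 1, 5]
Yes

Form the augmented matrix and row-reduce:
[v₁|v₂|w] = 
  [  2,   1,  -1]
  [  2,   3,   1]
  [ -2,   3,   5]
R2 → R2 - (1)·R1
R3 → R3 + (1)·R1
R3 → R3 - (2)·R2
REF = 
  [  2,   1,  -1]
  [  0,   2,   2]
  [  0,   0,   0]

No row of the form [0 0 | nonzero], so the system is consistent. Back-substitution gives c₁ = -1, c₂ = 1: w = (-1)·v₁ + (1)·v₂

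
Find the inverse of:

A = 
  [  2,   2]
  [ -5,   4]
det(A) = (2)(4) - (2)(-5) = 18
For a 2×2 matrix, A⁻¹ = (1/det(A)) · [[d, -b], [-c, a]]
    = (1/18) · [[4, -2], [5, 2]]

A⁻¹ = 
  [ 2/9, -1/9]
  [5/18,  1/9]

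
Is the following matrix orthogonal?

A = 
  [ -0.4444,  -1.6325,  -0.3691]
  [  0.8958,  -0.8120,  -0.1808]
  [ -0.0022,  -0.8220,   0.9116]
No

AᵀA = 
  [  1,  -0.0001,   0.0001]
  [ -0.0001,   4.0001,   0]
  [  0.0001,   0,   0.9999]
≠ I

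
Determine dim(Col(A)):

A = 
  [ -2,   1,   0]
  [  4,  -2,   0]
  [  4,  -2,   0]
Row reduce:
R2 → R2 + (2)·R1
R3 → R3 + (2)·R1
REF = 
  [ -2,   1,   0]
  [  0,   0,   0]
  [  0,   0,   0]
Pivot columns: 1 → 1 pivot.
dim(Col(A)) = number of pivot columns = 1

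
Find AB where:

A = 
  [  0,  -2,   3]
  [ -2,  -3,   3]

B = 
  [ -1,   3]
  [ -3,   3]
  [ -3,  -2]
A is 2×3 and B is 3×2, so AB is 2×2. Each entry is (row of A)·(column of B):
AB[1,1] = (0)(-1) + (-2)(-3) + (3)(-3) = -3
AB[1,2] = (0)(3) + (-2)(3) + (3)(-2) = -12
AB[2,1] = (-2)(-1) + (-3)(-3) + (3)(-3) = 2
AB[2,2] = (-2)(3) + (-3)(3) + (3)(-2) = -21

AB = 
  [ -3, -12]
  [  2, -21]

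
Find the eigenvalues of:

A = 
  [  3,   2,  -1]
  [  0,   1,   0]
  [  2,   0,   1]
λ = 1, 2 + i, 2 - i  (≈ 1, 2 + 1i, 2 - 1i)

Characteristic polynomial: det(λI - A) = λ³ - 5λ² + 9λ - 5
Testing integer divisors of the constant term: p(1) = 0, so (λ - 1) is a factor:
p(λ) = (λ - 1)(λ² - 4λ + 5)
λ² - 4λ + 5 = 0  ⇒  λ = (4 ± √((-4)² - 4·(5)))/2 = (4 ± √(-4))/2
  = 2 + i,  2 - i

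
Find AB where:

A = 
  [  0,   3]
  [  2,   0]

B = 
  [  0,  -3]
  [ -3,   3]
A is 2×2 and B is 2×2, so AB is 2×2. Each entry is (row of A)·(column of B):
AB[1,1] = (0)(0) + (3)(-3) = -9
AB[1,2] = (0)(-3) + (3)(3) = 9
AB[2,1] = (2)(0) + (0)(-3) = 0
AB[2,2] = (2)(-3) + (0)(3) = -6

AB = 
  [ -9,   9]
  [  0,  -6]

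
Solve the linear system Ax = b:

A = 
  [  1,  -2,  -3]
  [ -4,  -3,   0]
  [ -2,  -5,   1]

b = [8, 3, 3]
x = [0, -1, -2]

Row reduce the augmented matrix [A|b]:
R2 → R2 + (4)·R1
R3 → R3 + (2)·R1
R3 → R3 - (9/11)·R2
REF = 
  [      1,      -2,      -3,       8]
  [      0,     -11,     -12,      35]
  [      0,       0,   53/11, -106/11]

Back-substitution:
x₃ = (-106/11) / (53/11) = -2
x₂ = (35 - (-12)(-2)) / (-11) = -1
x₁ = (8 - (-2)(-1) - (-3)(-2)) / 1 = 0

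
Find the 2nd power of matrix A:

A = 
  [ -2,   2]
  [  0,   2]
A² = A·A:
A²[1,1] = (-2)(-2) + (2)(0) = 4
A²[1,2] = (-2)(2) + (2)(2) = 0
A²[2,1] = (0)(-2) + (2)(0) = 0
A²[2,2] = (0)(2) + (2)(2) = 4
A² = 
  [  4,   0]
  [  0,   4]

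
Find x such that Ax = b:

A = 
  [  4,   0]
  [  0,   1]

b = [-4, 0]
x = [-1, 0]

Row reduce the augmented matrix [A|b]:
(already in echelon form)
REF = 
  [  4,   0,  -4]
  [  0,   1,   0]

Back-substitution:
x₂ = 0 / 1 = 0
x₁ = (-4 - (0)(0)) / 4 = -1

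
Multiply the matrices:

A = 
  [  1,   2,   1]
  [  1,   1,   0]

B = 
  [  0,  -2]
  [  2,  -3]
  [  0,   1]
AB = 
  [  4,  -7]
  [  2,  -5]

A is 2×3 and B is 3×2, so AB is 2×2. Each entry is (row of A)·(column of B):
AB[1,1] = (1)(0) + (2)(2) + (1)(0) = 4
AB[1,2] = (1)(-2) + (2)(-3) + (1)(1) = -7
AB[2,1] = (1)(0) + (1)(2) + (0)(0) = 2
AB[2,2] = (1)(-2) + (1)(-3) + (0)(1) = -5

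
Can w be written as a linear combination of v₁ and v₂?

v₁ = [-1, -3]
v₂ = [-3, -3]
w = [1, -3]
Yes

Form the augmented matrix and row-reduce:
[v₁|v₂|w] = 
  [ -1,  -3,   1]
  [ -3,  -3,  -3]
R2 → R2 - (3)·R1
REF = 
  [ -1,  -3,   1]
  [  0,   6,  -6]

No row of the form [0 0 | nonzero], so the system is consistent. Back-substitution gives c₁ = 2, c₂ = -1: w = (2)·v₁ + (-1)·v₂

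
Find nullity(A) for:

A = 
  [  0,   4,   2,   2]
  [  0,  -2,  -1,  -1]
nullity(A) = 3

Row reduce:
R2 → R2 + (1/2)·R1
REF = 
  [  0,   4,   2,   2]
  [  0,   0,   0,   0]
Pivot columns: 2 → 1 pivot.
rank(A) = 1, so nullity(A) = 4 - 1 = 3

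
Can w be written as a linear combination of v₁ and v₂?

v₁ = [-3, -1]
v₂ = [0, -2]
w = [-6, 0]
Yes

Form the augmented matrix and row-reduce:
[v₁|v₂|w] = 
  [ -3,   0,  -6]
  [ -1,  -2,   0]
R2 → R2 - (1/3)·R1
REF = 
  [ -3,   0,  -6]
  [  0,  -2,   2]

No row of the form [0 0 | nonzero], so the system is consistent. Back-substitution gives c₁ = 2, c₂ = -1: w = (2)·v₁ + (-1)·v₂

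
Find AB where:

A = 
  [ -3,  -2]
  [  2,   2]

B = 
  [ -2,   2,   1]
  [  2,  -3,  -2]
A is 2×2 and B is 2×3, so AB is 2×3. Each entry is (row of A)·(column of B):
AB[1,1] = (-3)(-2) + (-2)(2) = 2
AB[1,2] = (-3)(2) + (-2)(-3) = 0
AB[1,3] = (-3)(1) + (-2)(-2) = 1
AB[2,1] = (2)(-2) + (2)(2) = 0
AB[2,2] = (2)(2) + (2)(-3) = -2
AB[2,3] = (2)(1) + (2)(-2) = -2

AB = 
  [  2,   0,   1]
  [  0,  -2,  -2]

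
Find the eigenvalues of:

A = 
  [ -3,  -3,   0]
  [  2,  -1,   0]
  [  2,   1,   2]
λ = 2, -2 + i√5, -2 - i√5  (≈ 2, -2 + 2.236i, -2 - 2.236i)

Characteristic polynomial: det(λI - A) = λ³ + 2λ² + λ - 18
Testing integer divisors of the constant term: p(2) = 0, so (λ - 2) is a factor:
p(λ) = (λ - 2)(λ² + 4λ + 9)
λ² + 4λ + 9 = 0  ⇒  λ = (-4 ± √((4)² - 4·(9)))/2 = (-4 ± √(-20))/2
  = -2 + i√5,  -2 - i√5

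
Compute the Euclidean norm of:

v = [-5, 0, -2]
5.385

||v||₂ = √((-5)² + (0)² + (-2)²) = √29 = 5.385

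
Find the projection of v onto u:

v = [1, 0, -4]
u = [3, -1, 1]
v·u = (1)(3) + (0)(-1) + (-4)(1) = -1
u·u = (3)² + (-1)² + (1)² = 11
proj_u(v) = (v·u / u·u) × u = (-1/11) × u

proj_u(v) = [-3/11, 1/11, -1/11]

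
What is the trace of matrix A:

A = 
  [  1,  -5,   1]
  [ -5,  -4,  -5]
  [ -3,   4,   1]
-2

tr(A) = 1 + -4 + 1 = -2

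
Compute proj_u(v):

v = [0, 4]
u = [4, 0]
v·u = (0)(4) + (4)(0) = 0
u·u = (4)² + (0)² = 16
proj_u(v) = (v·u / u·u) × u = (0/16) × u = (0) × u

proj_u(v) = [0, 0]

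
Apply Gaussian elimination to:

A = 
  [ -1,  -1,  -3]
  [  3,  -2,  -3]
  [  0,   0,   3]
Row operations:
R2 → R2 + (3)·R1

Resulting echelon form:
REF = 
  [ -1,  -1,  -3]
  [  0,  -5, -12]
  [  0,   0,   3]

Rank = 3 (number of non-zero pivot rows).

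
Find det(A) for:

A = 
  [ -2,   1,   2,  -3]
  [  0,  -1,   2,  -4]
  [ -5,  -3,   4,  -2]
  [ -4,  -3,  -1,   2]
Cofactor expansion along row 1: det(A) = a₁₁M₁₁ - a₁₂M₁₂ + a₁₃M₁₃ - a₁₄M₁₄

M₁₁ = det[[-1, 2, -4]; [-3, 4, -2]; [-3, -1, 2]]
  = (-1)·((4)(2) - (-2)(-1)) - (2)·((-3)(2) - (-2)(-3)) + (-4)·((-3)(-1) - (4)(-3))
  = (-1)(6) - (2)(-12) + (-4)(15)
  = -42
M₁₂ = det[[0, 2, -4]; [-5, 4, -2]; [-4, -1, 2]]
  = (0)·((4)(2) - (-2)(-1)) - (2)·((-5)(2) - (-2)(-4)) + (-4)·((-5)(-1) - (4)(-4))
  = (0)(6) - (2)(-18) + (-4)(21)
  = -48
M₁₃ = det[[0, -1, -4]; [-5, -3, -2]; [-4, -3, 2]]
  = (0)·((-3)(2) - (-2)(-3)) - (-1)·((-5)(2) - (-2)(-4)) + (-4)·((-5)(-3) - (-3)(-4))
  = (0)(-12) - (-1)(-18) + (-4)(3)
  = -30
M₁₄ = det[[0, -1, 2]; [-5, -3, 4]; [-4, -3, -1]]
  = (0)·((-3)(-1) - (4)(-3)) - (-1)·((-5)(-1) - (4)(-4)) + (2)·((-5)(-3) - (-3)(-4))
  = (0)(15) - (-1)(21) + (2)(3)
  = 27

det(A) = (-2)(-42) - (1)(-48) + (2)(-30) - (-3)(27) = 153

det(A) = 153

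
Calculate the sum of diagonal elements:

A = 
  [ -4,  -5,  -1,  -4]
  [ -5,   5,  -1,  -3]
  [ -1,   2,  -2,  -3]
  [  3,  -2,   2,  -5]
-6

tr(A) = -4 + 5 + -2 + -5 = -6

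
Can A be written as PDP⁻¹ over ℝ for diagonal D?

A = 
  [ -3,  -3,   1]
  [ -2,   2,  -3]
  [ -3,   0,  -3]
Yes

Characteristic polynomial: det(λI - A) = λ³ + 4λ² - 6λ - 15
By the rational root theorem any rational root is an integer dividing 15; none of those is a root, so p(λ) has no rational roots and hence (being an irreducible cubic) no repeated roots.
Discriminant of the cubic: Δ = 5685
Δ > 0 ⇒ three distinct real eigenvalues: λ ≈ -4.595, -1.533, 2.129
Three distinct real eigenvalues, so A has 3 independent eigenvectors.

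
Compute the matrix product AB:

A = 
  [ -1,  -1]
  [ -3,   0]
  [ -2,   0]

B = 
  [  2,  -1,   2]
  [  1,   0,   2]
A is 3×2 and B is 2×3, so AB is 3×3. Each entry is (row of A)·(column of B):
AB[1,1] = (-1)(2) + (-1)(1) = -3
AB[1,2] = (-1)(-1) + (-1)(0) = 1
AB[1,3] = (-1)(2) + (-1)(2) = -4
AB[2,1] = (-3)(2) + (0)(1) = -6
AB[2,2] = (-3)(-1) + (0)(0) = 3
AB[2,3] = (-3)(2) + (0)(2) = -6
AB[3,1] = (-2)(2) + (0)(1) = -4
AB[3,2] = (-2)(-1) + (0)(0) = 2
AB[3,3] = (-2)(2) + (0)(2) = -4

AB = 
  [ -3,   1,  -4]
  [ -6,   3,  -6]
  [ -4,   2,  -4]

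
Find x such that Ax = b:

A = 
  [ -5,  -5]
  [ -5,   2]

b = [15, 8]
x = [-2, -1]

Row reduce the augmented matrix [A|b]:
R2 → R2 - (1)·R1
REF = 
  [ -5,  -5,  15]
  [  0,   7,  -7]

Back-substitution:
x₂ = (-7) / 7 = -1
x₁ = (15 - (-5)(-1)) / (-5) = -2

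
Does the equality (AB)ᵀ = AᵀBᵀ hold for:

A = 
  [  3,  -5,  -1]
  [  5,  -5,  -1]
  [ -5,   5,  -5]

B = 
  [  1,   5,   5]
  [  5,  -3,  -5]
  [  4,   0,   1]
No

(AB)ᵀ = 
  [-26, -24,   0]
  [ 30,  40, -40]
  [ 39,  49, -55]

AᵀBᵀ = 
  [  3,  25,   7]
  [ -5, -35, -15]
  [-31,  23,  -9]

The two matrices differ, so (AB)ᵀ ≠ AᵀBᵀ in general. The correct identity is (AB)ᵀ = BᵀAᵀ.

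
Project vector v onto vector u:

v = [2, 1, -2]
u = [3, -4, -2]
v·u = (2)(3) + (1)(-4) + (-2)(-2) = 6
u·u = (3)² + (-4)² + (-2)² = 29
proj_u(v) = (v·u / u·u) × u = (6/29) × u

proj_u(v) = [18/29, -24/29, -12/29]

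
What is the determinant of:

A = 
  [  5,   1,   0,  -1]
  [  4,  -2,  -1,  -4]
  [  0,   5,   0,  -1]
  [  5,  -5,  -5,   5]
Cofactor expansion along row 1: det(A) = a₁₁M₁₁ - a₁₂M₁₂ + a₁₃M₁₃ - a₁₄M₁₄

M₁₁ = det[[-2, -1, -4]; [5, 0, -1]; [-5, -5, 5]]
  = (-2)·((0)(5) - (-1)(-5)) - (-1)·((5)(5) - (-1)(-5)) + (-4)·((5)(-5) - (0)(-5))
  = (-2)(-5) - (-1)(20) + (-4)(-25)
  = 130
M₁₂ = det[[4, -1, -4]; [0, 0, -1]; [5, -5, 5]]
  = (4)·((0)(5) - (-1)(-5)) - (-1)·((0)(5) - (-1)(5)) + (-4)·((0)(-5) - (0)(5))
  = (4)(-5) - (-1)(5) + (-4)(0)
  = -15
M₁₃ = det[[4, -2, -4]; [0, 5, -1]; [5, -5, 5]]
  = (4)·((5)(5) - (-1)(-5)) - (-2)·((0)(5) - (-1)(5)) + (-4)·((0)(-5) - (5)(5))
  = (4)(20) - (-2)(5) + (-4)(-25)
  = 190
M₁₄ = det[[4, -2, -1]; [0, 5, 0]; [5, -5, -5]]
  = (4)·((5)(-5) - (0)(-5)) - (-2)·((0)(-5) - (0)(5)) + (-1)·((0)(-5) - (5)(5))
  = (4)(-25) - (-2)(0) + (-1)(-25)
  = -75

det(A) = (5)(130) - (1)(-15) + (0)(190) - (-1)(-75) = 590

det(A) = 590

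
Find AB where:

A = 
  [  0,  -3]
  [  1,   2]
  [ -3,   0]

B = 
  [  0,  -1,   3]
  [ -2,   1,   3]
AB = 
  [  6,  -3,  -9]
  [ -4,   1,   9]
  [  0,   3,  -9]

A is 3×2 and B is 2×3, so AB is 3×3. Each entry is (row of A)·(column of B):
AB[1,1] = (0)(0) + (-3)(-2) = 6
AB[1,2] = (0)(-1) + (-3)(1) = -3
AB[1,3] = (0)(3) + (-3)(3) = -9
AB[2,1] = (1)(0) + (2)(-2) = -4
AB[2,2] = (1)(-1) + (2)(1) = 1
AB[2,3] = (1)(3) + (2)(3) = 9
AB[3,1] = (-3)(0) + (0)(-2) = 0
AB[3,2] = (-3)(-1) + (0)(1) = 3
AB[3,3] = (-3)(3) + (0)(3) = -9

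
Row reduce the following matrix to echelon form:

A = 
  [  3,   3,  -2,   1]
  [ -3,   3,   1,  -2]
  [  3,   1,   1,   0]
Row operations:
R2 → R2 + (1)·R1
R3 → R3 - (1)·R1
R3 → R3 + (1/3)·R2

Resulting echelon form:
REF = 
  [   3,    3,   -2,    1]
  [   0,    6,   -1,   -1]
  [   0,    0,  8/3, -4/3]

Rank = 3 (number of non-zero pivot rows).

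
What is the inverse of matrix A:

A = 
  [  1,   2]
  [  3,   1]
det(A) = (1)(1) - (2)(3) = -5
For a 2×2 matrix, A⁻¹ = (1/det(A)) · [[d, -b], [-c, a]]
    = (-1/5) · [[1, -2], [-3, 1]]

A⁻¹ = 
  [-1/5,  2/5]
  [ 3/5, -1/5]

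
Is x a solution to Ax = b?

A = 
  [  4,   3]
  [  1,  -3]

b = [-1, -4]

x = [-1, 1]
Yes

Ax = [-1, -4] = b ✓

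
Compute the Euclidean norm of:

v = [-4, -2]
4.472

||v||₂ = √((-4)² + (-2)²) = √20 = 4.472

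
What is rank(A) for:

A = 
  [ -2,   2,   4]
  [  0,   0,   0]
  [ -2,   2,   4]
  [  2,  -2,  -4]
Row reduce:
R3 → R3 - (1)·R1
R4 → R4 + (1)·R1
REF = 
  [ -2,   2,   4]
  [  0,   0,   0]
  [  0,   0,   0]
  [  0,   0,   0]
Pivot columns: 1 → 1 pivot.

rank(A) = 1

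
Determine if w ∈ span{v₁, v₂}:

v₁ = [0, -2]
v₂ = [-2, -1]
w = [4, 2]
Yes

Form the augmented matrix and row-reduce:
[v₁|v₂|w] = 
  [  0,  -2,   4]
  [ -2,  -1,   2]
Swap R1 ↔ R2
REF = 
  [ -2,  -1,   2]
  [  0,  -2,   4]

No row of the form [0 0 | nonzero], so the system is consistent. Back-substitution gives c₁ = 0, c₂ = -2: w = (0)·v₁ + (-2)·v₂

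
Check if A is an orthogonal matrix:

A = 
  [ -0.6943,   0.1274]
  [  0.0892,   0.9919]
No

AᵀA = 
  [  0.4900,   0]
  [  0,   1.0001]
≠ I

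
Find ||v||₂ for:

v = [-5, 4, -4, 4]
8.544

||v||₂ = √((-5)² + (4)² + (-4)² + (4)²) = √73 = 8.544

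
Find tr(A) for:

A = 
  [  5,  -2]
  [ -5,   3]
8

tr(A) = 5 + 3 = 8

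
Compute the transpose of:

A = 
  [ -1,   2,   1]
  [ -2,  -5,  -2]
Aᵀ = 
  [ -1,  -2]
  [  2,  -5]
  [  1,  -2]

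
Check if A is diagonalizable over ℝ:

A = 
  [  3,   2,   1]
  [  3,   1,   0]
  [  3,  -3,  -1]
Yes

Characteristic polynomial: det(λI - A) = λ³ - 3λ² - 10λ + 9
By the rational root theorem any rational root is an integer dividing 9; none of those is a root, so p(λ) has no rational roots and hence (being an irreducible cubic) no repeated roots.
Discriminant of the cubic: Δ = 8545
Δ > 0 ⇒ three distinct real eigenvalues: λ ≈ -2.484, 0.7683, 4.716
Three distinct real eigenvalues, so A has 3 independent eigenvectors.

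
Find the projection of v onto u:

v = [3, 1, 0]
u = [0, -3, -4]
proj_u(v) = [0, 9/25, 12/25]

v·u = (3)(0) + (1)(-3) + (0)(-4) = -3
u·u = (0)² + (-3)² + (-4)² = 25
proj_u(v) = (v·u / u·u) × u = (-3/25) × u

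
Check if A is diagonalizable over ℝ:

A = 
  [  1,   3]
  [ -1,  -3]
Yes

tr(A) = -2, det(A) = 0
Characteristic polynomial: λ² - tr(A)λ + det(A) = λ² + 2λ
λ² + 2λ = λ(λ + 2)
Eigenvalues: 0, -2
λ=-2: alg. mult. = 1, geom. mult. = 2 - rank(A - (-2)I) = 2 - 1 = 1
λ=0: alg. mult. = 1, geom. mult. = 2 - rank(A - (0)I) = 2 - 1 = 1
Sum of geometric multiplicities equals n, so A has n independent eigenvectors.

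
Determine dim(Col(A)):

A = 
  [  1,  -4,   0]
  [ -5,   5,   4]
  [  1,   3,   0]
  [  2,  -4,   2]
dim(Col(A)) = 3

Row reduce:
R2 → R2 + (5)·R1
R3 → R3 - (1)·R1
R4 → R4 - (2)·R1
R3 → R3 + (7/15)·R2
R4 → R4 + (4/15)·R2
R4 → R4 - (23/14)·R3
REF = 
  [    1,    -4,     0]
  [    0,   -15,     4]
  [    0,     0, 28/15]
  [    0,     0,     0]
Pivot columns: 1, 2, 3 → 3 pivots.
dim(Col(A)) = number of pivot columns = 3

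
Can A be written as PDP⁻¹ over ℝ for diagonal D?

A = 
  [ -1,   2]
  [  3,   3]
Yes

tr(A) = 2, det(A) = -9
Characteristic polynomial: λ² - tr(A)λ + det(A) = λ² - 2λ - 9
λ² - 2λ - 9 = 0  ⇒  λ = (2 ± √((-2)² - 4·(-9)))/2 = (2 ± √(40))/2
  = 1 + √10,  1 - √10
Eigenvalues: 1 + √10, 1 - √10  (≈ 4.162, -2.162)
The two irrational eigenvalues are distinct (simple), so each has alg. mult. = geom. mult. = 1.
Sum of geometric multiplicities equals n, so A has n independent eigenvectors.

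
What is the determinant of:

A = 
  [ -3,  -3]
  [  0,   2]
-6

For a 2×2 matrix, det = ad - bc = (-3)(2) - (-3)(0) = -6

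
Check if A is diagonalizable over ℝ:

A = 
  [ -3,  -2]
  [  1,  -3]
No

tr(A) = -6, det(A) = 11
Characteristic polynomial: λ² - tr(A)λ + det(A) = λ² + 6λ + 11
λ² + 6λ + 11 = 0  ⇒  λ = (-6 ± √((6)² - 4·(11)))/2 = (-6 ± √(-8))/2
  = -3 + i√2,  -3 - i√2
Eigenvalues: -3 + i√2, -3 - i√2  (≈ -3 + 1.414i, -3 - 1.414i)
Has complex eigenvalues (not diagonalizable over ℝ).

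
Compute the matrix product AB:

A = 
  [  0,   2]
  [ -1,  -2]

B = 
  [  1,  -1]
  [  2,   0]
AB = 
  [  4,   0]
  [ -5,   1]

A is 2×2 and B is 2×2, so AB is 2×2. Each entry is (row of A)·(column of B):
AB[1,1] = (0)(1) + (2)(2) = 4
AB[1,2] = (0)(-1) + (2)(0) = 0
AB[2,1] = (-1)(1) + (-2)(2) = -5
AB[2,2] = (-1)(-1) + (-2)(0) = 1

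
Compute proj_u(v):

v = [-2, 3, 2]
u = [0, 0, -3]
v·u = (-2)(0) + (3)(0) + (2)(-3) = -6
u·u = (0)² + (0)² + (-3)² = 9
proj_u(v) = (v·u / u·u) × u = (-6/9) × u = (-2/3) × u

proj_u(v) = [0, 0, 2]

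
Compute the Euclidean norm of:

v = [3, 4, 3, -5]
7.681

||v||₂ = √((3)² + (4)² + (3)² + (-5)²) = √59 = 7.681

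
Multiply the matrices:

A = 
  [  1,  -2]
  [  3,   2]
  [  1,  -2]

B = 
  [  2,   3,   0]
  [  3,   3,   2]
AB = 
  [ -4,  -3,  -4]
  [ 12,  15,   4]
  [ -4,  -3,  -4]

A is 3×2 and B is 2×3, so AB is 3×3. Each entry is (row of A)·(column of B):
AB[1,1] = (1)(2) + (-2)(3) = -4
AB[1,2] = (1)(3) + (-2)(3) = -3
AB[1,3] = (1)(0) + (-2)(2) = -4
AB[2,1] = (3)(2) + (2)(3) = 12
AB[2,2] = (3)(3) + (2)(3) = 15
AB[2,3] = (3)(0) + (2)(2) = 4
AB[3,1] = (1)(2) + (-2)(3) = -4
AB[3,2] = (1)(3) + (-2)(3) = -3
AB[3,3] = (1)(0) + (-2)(2) = -4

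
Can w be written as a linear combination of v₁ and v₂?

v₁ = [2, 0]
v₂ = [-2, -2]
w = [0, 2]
Yes

Form the augmented matrix and row-reduce:
[v₁|v₂|w] = 
  [  2,  -2,   0]
  [  0,  -2,   2]
(already in echelon form — no row operations needed)

No row of the form [0 0 | nonzero], so the system is consistent. Back-substitution gives c₁ = -1, c₂ = -1: w = (-1)·v₁ + (-1)·v₂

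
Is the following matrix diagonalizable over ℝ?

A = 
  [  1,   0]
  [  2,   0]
Yes

tr(A) = 1, det(A) = 0
Characteristic polynomial: λ² - tr(A)λ + det(A) = λ² - λ
λ² - λ = λ(λ - 1)
Eigenvalues: 1, 0
λ=0: alg. mult. = 1, geom. mult. = 2 - rank(A - (0)I) = 2 - 1 = 1
λ=1: alg. mult. = 1, geom. mult. = 2 - rank(A - (1)I) = 2 - 1 = 1
Sum of geometric multiplicities equals n, so A has n independent eigenvectors.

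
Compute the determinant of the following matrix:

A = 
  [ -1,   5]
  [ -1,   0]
5

For a 2×2 matrix, det = ad - bc = (-1)(0) - (5)(-1) = 5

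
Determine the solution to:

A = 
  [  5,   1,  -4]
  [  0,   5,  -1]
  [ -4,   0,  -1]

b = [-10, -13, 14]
Row reduce the augmented matrix [A|b]:
R3 → R3 + (4/5)·R1
R3 → R3 - (4/25)·R2
REF = 
  [      5,       1,      -4,     -10]
  [      0,       5,      -1,     -13]
  [      0,       0, -101/25,  202/25]

Back-substitution:
x₃ = (202/25) / (-101/25) = -2
x₂ = (-13 - (-1)(-2)) / 5 = -3
x₁ = (-10 - (1)(-3) - (-4)(-2)) / 5 = -3

x = [-3, -3, -2]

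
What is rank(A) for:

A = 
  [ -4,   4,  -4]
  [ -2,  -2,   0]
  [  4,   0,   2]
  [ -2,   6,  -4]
Row reduce:
R2 → R2 - (1/2)·R1
R3 → R3 + (1)·R1
R4 → R4 - (1/2)·R1
R3 → R3 + (1)·R2
R4 → R4 + (1)·R2
REF = 
  [ -4,   4,  -4]
  [  0,  -4,   2]
  [  0,   0,   0]
  [  0,   0,   0]
Pivot columns: 1, 2 → 2 pivots.

rank(A) = 2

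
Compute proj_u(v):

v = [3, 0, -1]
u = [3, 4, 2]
v·u = (3)(3) + (0)(4) + (-1)(2) = 7
u·u = (3)² + (4)² + (2)² = 29
proj_u(v) = (v·u / u·u) × u = (7/29) × u

proj_u(v) = [21/29, 28/29, 14/29]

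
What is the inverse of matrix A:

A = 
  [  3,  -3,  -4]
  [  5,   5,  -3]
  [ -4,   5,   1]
det(A) = (3)·((5)(1) - (-3)(5)) - (-3)·((5)(1) - (-3)(-4)) + (-4)·((5)(5) - (5)(-4))
  = (3)(20) - (-3)(-7) + (-4)(45)
  = -141
det(A) = -141 ≠ 0, so A is invertible.

Cofactors Cᵢⱼ = (-1)ⁱ⁺ʲ·Mᵢⱼ:
C = 
  [ 20,   7,  45]
  [-17, -13,  -3]
  [ 29, -11,  30]

adj(A) = Cᵀ:
adj(A) = 
  [ 20, -17,  29]
  [  7, -13, -11]
  [ 45,  -3,  30]

A⁻¹ = (-1/141) · adj(A):
A⁻¹ = 
  [-20/141,  17/141, -29/141]
  [ -7/141,  13/141,  11/141]
  [ -15/47,    1/47,  -10/47]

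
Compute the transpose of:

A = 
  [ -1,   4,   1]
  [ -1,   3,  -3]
Aᵀ = 
  [ -1,  -1]
  [  4,   3]
  [  1,  -3]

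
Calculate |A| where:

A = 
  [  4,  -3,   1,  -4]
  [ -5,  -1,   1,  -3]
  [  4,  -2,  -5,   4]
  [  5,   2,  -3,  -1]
-780

Cofactor expansion along row 1: det(A) = a₁₁M₁₁ - a₁₂M₁₂ + a₁₃M₁₃ - a₁₄M₁₄

M₁₁ = det[[-1, 1, -3]; [-2, -5, 4]; [2, -3, -1]]
  = (-1)·((-5)(-1) - (4)(-3)) - (1)·((-2)(-1) - (4)(2)) + (-3)·((-2)(-3) - (-5)(2))
  = (-1)(17) - (1)(-6) + (-3)(16)
  = -59
M₁₂ = det[[-5, 1, -3]; [4, -5, 4]; [5, -3, -1]]
  = (-5)·((-5)(-1) - (4)(-3)) - (1)·((4)(-1) - (4)(5)) + (-3)·((4)(-3) - (-5)(5))
  = (-5)(17) - (1)(-24) + (-3)(13)
  = -100
M₁₃ = det[[-5, -1, -3]; [4, -2, 4]; [5, 2, -1]]
  = (-5)·((-2)(-1) - (4)(2)) - (-1)·((4)(-1) - (4)(5)) + (-3)·((4)(2) - (-2)(5))
  = (-5)(-6) - (-1)(-24) + (-3)(18)
  = -48
M₁₄ = det[[-5, -1, 1]; [4, -2, -5]; [5, 2, -3]]
  = (-5)·((-2)(-3) - (-5)(2)) - (-1)·((4)(-3) - (-5)(5)) + (1)·((4)(2) - (-2)(5))
  = (-5)(16) - (-1)(13) + (1)(18)
  = -49

det(A) = (4)(-59) - (-3)(-100) + (1)(-48) - (-4)(-49) = -780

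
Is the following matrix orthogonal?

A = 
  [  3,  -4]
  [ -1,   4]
No

AᵀA = 
  [ 10, -16]
  [-16,  32]
≠ I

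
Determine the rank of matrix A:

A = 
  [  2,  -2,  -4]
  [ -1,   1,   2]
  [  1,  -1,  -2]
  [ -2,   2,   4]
Row reduce:
R2 → R2 + (1/2)·R1
R3 → R3 - (1/2)·R1
R4 → R4 + (1)·R1
REF = 
  [  2,  -2,  -4]
  [  0,   0,   0]
  [  0,   0,   0]
  [  0,   0,   0]
Pivot columns: 1 → 1 pivot.

rank(A) = 1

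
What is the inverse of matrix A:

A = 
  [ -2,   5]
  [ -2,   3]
det(A) = (-2)(3) - (5)(-2) = 4
For a 2×2 matrix, A⁻¹ = (1/det(A)) · [[d, -b], [-c, a]]
    = (1/4) · [[3, -5], [2, -2]]

A⁻¹ = 
  [ 3/4, -5/4]
  [ 1/2, -1/2]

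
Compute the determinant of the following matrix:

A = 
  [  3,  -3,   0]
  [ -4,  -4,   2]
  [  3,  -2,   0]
Cofactor expansion along row 1:
det(A) = (3)·((-4)(0) - (2)(-2)) - (-3)·((-4)(0) - (2)(3)) + (0)·((-4)(-2) - (-4)(3))
  = (3)(4) - (-3)(-6) + (0)(20)
  = -6

det(A) = -6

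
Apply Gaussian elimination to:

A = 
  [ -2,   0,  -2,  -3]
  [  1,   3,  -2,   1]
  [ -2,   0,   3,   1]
Row operations:
R2 → R2 + (1/2)·R1
R3 → R3 - (1)·R1

Resulting echelon form:
REF = 
  [  -2,    0,   -2,   -3]
  [   0,    3,   -3, -1/2]
  [   0,    0,    5,    4]

Rank = 3 (number of non-zero pivot rows).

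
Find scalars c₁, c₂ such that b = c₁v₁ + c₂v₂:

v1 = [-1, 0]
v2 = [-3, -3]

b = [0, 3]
c1 = 3, c2 = -1

b = 3·v1 + -1·v2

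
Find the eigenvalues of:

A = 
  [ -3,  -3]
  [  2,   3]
tr(A) = 0, det(A) = -3
Characteristic polynomial: λ² - tr(A)λ + det(A) = λ² - 3
λ² - 3 = 0  ⇒  λ = (0 ± √((0)² - 4·(-3)))/2 = (0 ± √(12))/2
  = √3,  -√3

λ = √3, -√3  (≈ 1.732, -1.732)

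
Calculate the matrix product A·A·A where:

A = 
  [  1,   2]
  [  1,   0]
A^3 = 
  [  5,   6]
  [  3,   2]

A² = A·A:
A²[1,1] = (1)(1) + (2)(1) = 3
A²[1,2] = (1)(2) + (2)(0) = 2
A²[2,1] = (1)(1) + (0)(1) = 1
A²[2,2] = (1)(2) + (0)(0) = 2
A² = 
  [  3,   2]
  [  1,   2]

A^3 = A^2·A:
A^3[1,1] = (3)(1) + (2)(1) = 5
A^3[1,2] = (3)(2) + (2)(0) = 6
A^3[2,1] = (1)(1) + (2)(1) = 3
A^3[2,2] = (1)(2) + (2)(0) = 2
A^3 = 
  [  5,   6]
  [  3,   2]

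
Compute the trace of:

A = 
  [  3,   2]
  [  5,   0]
3

tr(A) = 3 + 0 = 3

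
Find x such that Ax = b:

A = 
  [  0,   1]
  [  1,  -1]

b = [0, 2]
x = [2, 0]

Row reduce the augmented matrix [A|b]:
Swap R1 ↔ R2
REF = 
  [  1,  -1,   2]
  [  0,   1,   0]

Back-substitution:
x₂ = 0 / 1 = 0
x₁ = (2 - (-1)(0)) / 1 = 2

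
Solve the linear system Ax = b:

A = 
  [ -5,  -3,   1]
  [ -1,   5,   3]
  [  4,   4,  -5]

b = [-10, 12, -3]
x = [2, 1, 3]

Row reduce the augmented matrix [A|b]:
R2 → R2 - (1/5)·R1
R3 → R3 + (4/5)·R1
R3 → R3 - (2/7)·R2
REF = 
  [  -5,   -3,    1,  -10]
  [   0, 28/5, 14/5,   14]
  [   0,    0,   -5,  -15]

Back-substitution:
x₃ = (-15) / (-5) = 3
x₂ = (14 - (14/5)(3)) / (28/5) = 1
x₁ = (-10 - (-3)(1) - (1)(3)) / (-5) = 2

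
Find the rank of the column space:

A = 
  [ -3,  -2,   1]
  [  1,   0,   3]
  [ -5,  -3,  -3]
Row reduce:
R2 → R2 + (1/3)·R1
R3 → R3 - (5/3)·R1
R3 → R3 + (1/2)·R2
REF = 
  [  -3,   -2,    1]
  [   0, -2/3, 10/3]
  [   0,    0,   -3]
Pivot columns: 1, 2, 3 → 3 pivots.
dim(Col(A)) = number of pivot columns = 3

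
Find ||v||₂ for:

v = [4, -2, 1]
4.583

||v||₂ = √((4)² + (-2)² + (1)²) = √21 = 4.583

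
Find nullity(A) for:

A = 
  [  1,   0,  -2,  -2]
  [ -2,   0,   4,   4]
nullity(A) = 3

Row reduce:
R2 → R2 + (2)·R1
REF = 
  [  1,   0,  -2,  -2]
  [  0,   0,   0,   0]
Pivot columns: 1 → 1 pivot.
rank(A) = 1, so nullity(A) = 4 - 1 = 3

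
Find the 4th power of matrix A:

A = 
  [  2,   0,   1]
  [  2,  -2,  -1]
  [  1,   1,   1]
A² = A·A:
A²[1,1] = (2)(2) + (0)(2) + (1)(1) = 5
A²[1,2] = (2)(0) + (0)(-2) + (1)(1) = 1
A²[1,3] = (2)(1) + (0)(-1) + (1)(1) = 3
A²[2,1] = (2)(2) + (-2)(2) + (-1)(1) = -1
A²[2,2] = (2)(0) + (-2)(-2) + (-1)(1) = 3
A²[2,3] = (2)(1) + (-2)(-1) + (-1)(1) = 3
A²[3,1] = (1)(2) + (1)(2) + (1)(1) = 5
A²[3,2] = (1)(0) + (1)(-2) + (1)(1) = -1
A²[3,3] = (1)(1) + (1)(-1) + (1)(1) = 1
A² = 
  [  5,   1,   3]
  [ -1,   3,   3]
  [  5,  -1,   1]

A^3 = A^2·A:
A^3[1,1] = (5)(2) + (1)(2) + (3)(1) = 15
A^3[1,2] = (5)(0) + (1)(-2) + (3)(1) = 1
A^3[1,3] = (5)(1) + (1)(-1) + (3)(1) = 7
A^3[2,1] = (-1)(2) + (3)(2) + (3)(1) = 7
A^3[2,2] = (-1)(0) + (3)(-2) + (3)(1) = -3
A^3[2,3] = (-1)(1) + (3)(-1) + (3)(1) = -1
A^3[3,1] = (5)(2) + (-1)(2) + (1)(1) = 9
A^3[3,2] = (5)(0) + (-1)(-2) + (1)(1) = 3
A^3[3,3] = (5)(1) + (-1)(-1) + (1)(1) = 7
A^3 = 
  [ 15,   1,   7]
  [  7,  -3,  -1]
  [  9,   3,   7]

A^4 = A^3·A:
A^4[1,1] = (15)(2) + (1)(2) + (7)(1) = 39
A^4[1,2] = (15)(0) + (1)(-2) + (7)(1) = 5
A^4[1,3] = (15)(1) + (1)(-1) + (7)(1) = 21
A^4[2,1] = (7)(2) + (-3)(2) + (-1)(1) = 7
A^4[2,2] = (7)(0) + (-3)(-2) + (-1)(1) = 5
A^4[2,3] = (7)(1) + (-3)(-1) + (-1)(1) = 9
A^4[3,1] = (9)(2) + (3)(2) + (7)(1) = 31
A^4[3,2] = (9)(0) + (3)(-2) + (7)(1) = 1
A^4[3,3] = (9)(1) + (3)(-1) + (7)(1) = 13
A^4 = 
  [ 39,   5,  21]
  [  7,   5,   9]
  [ 31,   1,  13]

Therefore
A^4 = 
  [ 39,   5,  21]
  [  7,   5,   9]
  [ 31,   1,  13]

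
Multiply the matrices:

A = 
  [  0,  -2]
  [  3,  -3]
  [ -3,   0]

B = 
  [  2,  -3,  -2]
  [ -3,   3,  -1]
A is 3×2 and B is 2×3, so AB is 3×3. Each entry is (row of A)·(column of B):
AB[1,1] = (0)(2) + (-2)(-3) = 6
AB[1,2] = (0)(-3) + (-2)(3) = -6
AB[1,3] = (0)(-2) + (-2)(-1) = 2
AB[2,1] = (3)(2) + (-3)(-3) = 15
AB[2,2] = (3)(-3) + (-3)(3) = -18
AB[2,3] = (3)(-2) + (-3)(-1) = -3
AB[3,1] = (-3)(2) + (0)(-3) = -6
AB[3,2] = (-3)(-3) + (0)(3) = 9
AB[3,3] = (-3)(-2) + (0)(-1) = 6

AB = 
  [  6,  -6,   2]
  [ 15, -18,  -3]
  [ -6,   9,   6]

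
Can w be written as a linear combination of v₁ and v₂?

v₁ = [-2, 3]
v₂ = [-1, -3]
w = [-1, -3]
Yes

Form the augmented matrix and row-reduce:
[v₁|v₂|w] = 
  [ -2,  -1,  -1]
  [  3,  -3,  -3]
R2 → R2 + (3/2)·R1
REF = 
  [  -2,   -1,   -1]
  [   0, -9/2, -9/2]

No row of the form [0 0 | nonzero], so the system is consistent. Back-substitution gives c₁ = 0, c₂ = 1: w = (0)·v₁ + (1)·v₂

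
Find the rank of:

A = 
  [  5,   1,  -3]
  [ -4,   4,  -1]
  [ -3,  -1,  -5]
Row reduce:
R2 → R2 + (4/5)·R1
R3 → R3 + (3/5)·R1
R3 → R3 + (1/12)·R2
REF = 
  [     5,      1,     -3]
  [     0,   24/5,  -17/5]
  [     0,      0, -85/12]
Pivot columns: 1, 2, 3 → 3 pivots.

rank(A) = 3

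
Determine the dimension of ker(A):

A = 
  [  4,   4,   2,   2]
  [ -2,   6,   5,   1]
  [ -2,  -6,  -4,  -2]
nullity(A) = 2

Row reduce:
R2 → R2 + (1/2)·R1
R3 → R3 + (1/2)·R1
R3 → R3 + (1/2)·R2
REF = 
  [  4,   4,   2,   2]
  [  0,   8,   6,   2]
  [  0,   0,   0,   0]
Pivot columns: 1, 2 → 2 pivots.
rank(A) = 2, so nullity(A) = 4 - 2 = 2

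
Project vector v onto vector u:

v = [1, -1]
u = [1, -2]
v·u = (1)(1) + (-1)(-2) = 3
u·u = (1)² + (-2)² = 5
proj_u(v) = (v·u / u·u) × u = (3/5) × u

proj_u(v) = [3/5, -6/5]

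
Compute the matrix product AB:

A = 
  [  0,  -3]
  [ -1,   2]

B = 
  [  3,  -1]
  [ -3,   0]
AB = 
  [  9,   0]
  [ -9,   1]

A is 2×2 and B is 2×2, so AB is 2×2. Each entry is (row of A)·(column of B):
AB[1,1] = (0)(3) + (-3)(-3) = 9
AB[1,2] = (0)(-1) + (-3)(0) = 0
AB[2,1] = (-1)(3) + (2)(-3) = -9
AB[2,2] = (-1)(-1) + (2)(0) = 1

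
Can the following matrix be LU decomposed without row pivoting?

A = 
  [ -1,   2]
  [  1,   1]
Yes.
A[1,1] = -1 ≠ 0, so Gaussian elimination proceeds without a row swap: multiplier ℓ₂₁ = (1)/(-1) = -1, and U[2,2] = 1 - (-1)(2) = 3.
L = 
  [  1,   0]
  [ -1,   1]
U = 
  [ -1,   2]
  [  0,   3]
Check row 2 of LU: [(-1)(-1), (-1)(2) + 3] = [1, 1] = row 2 of A ✓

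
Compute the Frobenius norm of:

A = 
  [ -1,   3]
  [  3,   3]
||A||_F = 5.292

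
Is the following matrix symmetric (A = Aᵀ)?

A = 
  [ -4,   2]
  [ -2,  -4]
No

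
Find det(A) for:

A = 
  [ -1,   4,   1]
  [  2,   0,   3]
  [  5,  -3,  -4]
77

Cofactor expansion along row 1:
det(A) = (-1)·((0)(-4) - (3)(-3)) - (4)·((2)(-4) - (3)(5)) + (1)·((2)(-3) - (0)(5))
  = (-1)(9) - (4)(-23) + (1)(-6)
  = 77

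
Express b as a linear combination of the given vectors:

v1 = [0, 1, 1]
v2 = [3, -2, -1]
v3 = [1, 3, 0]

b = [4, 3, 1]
c1 = 2, c2 = 1, c3 = 1

b = 2·v1 + 1·v2 + 1·v3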